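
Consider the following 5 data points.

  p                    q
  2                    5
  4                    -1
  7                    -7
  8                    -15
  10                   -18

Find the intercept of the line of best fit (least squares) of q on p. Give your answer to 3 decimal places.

11.005

n = 5, Σx = 31, Σy = -36, Σxy = -343, Σx² = 233
Sxx = Σx² − (Σx)²/n = 233 − 192.2 = 40.8
Sxy = Σxy − (Σx)(Σy)/n = -343 − (-223.2) = -119.8
b = Sxy/Sxx = -119.8/40.8 = -2.936275
a = ȳ − b·x̄ = -7.2 − (-2.936275)·6.2 = 11.004902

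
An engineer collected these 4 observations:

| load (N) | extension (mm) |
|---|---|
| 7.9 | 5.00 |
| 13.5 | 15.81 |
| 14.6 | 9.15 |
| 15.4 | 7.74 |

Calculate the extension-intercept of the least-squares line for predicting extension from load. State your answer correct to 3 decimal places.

n = 4, Σx = 51.4, Σy = 37.7, Σxy = 505.721, Σx² = 694.98
Sxx = Σx² − (Σx)²/n = 694.98 − 660.49 = 34.49
Sxy = Σxy − (Σx)(Σy)/n = 505.721 − 484.445 = 21.276
b = Sxy/Sxx = 21.276/34.49 = 0.616874
a = ȳ − b·x̄ = 9.425 − 0.616874·12.85 = 1.498163

1.498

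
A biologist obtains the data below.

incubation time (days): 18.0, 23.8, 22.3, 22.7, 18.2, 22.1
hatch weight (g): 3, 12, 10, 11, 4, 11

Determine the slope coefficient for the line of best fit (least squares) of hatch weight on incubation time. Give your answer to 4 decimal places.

1.5809

n = 6, Σx = 127.1, Σy = 51, Σxy = 1128.2, Σx² = 2722.67
Sxx = Σx² − (Σx)²/n = 2722.67 − 2692.401667 = 30.268333
Sxy = Σxy − (Σx)(Σy)/n = 1128.2 − 1080.35 = 47.85
b = Sxy/Sxx = 47.85/30.268333 = 1.580860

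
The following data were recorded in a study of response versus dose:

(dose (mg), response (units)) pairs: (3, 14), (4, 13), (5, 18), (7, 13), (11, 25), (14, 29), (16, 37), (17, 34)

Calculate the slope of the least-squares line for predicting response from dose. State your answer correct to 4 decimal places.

1.6583

n = 8, Σx = 77, Σy = 183, Σxy = 2126, Σx² = 961
Sxx = Σx² − (Σx)²/n = 961 − 741.125 = 219.875
Sxy = Σxy − (Σx)(Σy)/n = 2126 − 1761.375 = 364.625
b = Sxy/Sxx = 364.625/219.875 = 1.658329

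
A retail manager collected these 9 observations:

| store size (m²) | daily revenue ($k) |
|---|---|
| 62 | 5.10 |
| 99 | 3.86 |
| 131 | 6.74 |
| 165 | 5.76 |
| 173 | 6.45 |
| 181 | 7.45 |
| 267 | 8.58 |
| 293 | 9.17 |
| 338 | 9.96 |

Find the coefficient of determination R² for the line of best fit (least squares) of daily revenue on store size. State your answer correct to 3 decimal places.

0.872

n = 9, Σx = 1709, Σy = 63.07, Σxy = 13340.13, Σx² = 392103, Σy² = 473.5267
Sxx = Σx² − (Σx)²/n = 392103 − 324520.111111 = 67582.888889
Sxy = Σxy − (Σx)(Σy)/n = 13340.13 − 11976.292222 = 1363.837778
Syy = Σy² − (Σy)²/n = 473.5267 − 441.980544 = 31.546156
R² = Sxy²/(Sxx·Syy) = (1363.837778)²/(67582.888889·31.546156) = 0.872453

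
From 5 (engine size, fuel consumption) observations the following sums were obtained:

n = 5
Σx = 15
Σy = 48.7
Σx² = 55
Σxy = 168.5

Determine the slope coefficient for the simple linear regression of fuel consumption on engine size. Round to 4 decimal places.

Sxx = Σx² − (Σx)²/n = 55 − 45 = 10
Sxy = Σxy − (Σx)(Σy)/n = 168.5 − 146.1 = 22.4
b = Sxy/Sxx = 22.4/10 = 2.24

2.2400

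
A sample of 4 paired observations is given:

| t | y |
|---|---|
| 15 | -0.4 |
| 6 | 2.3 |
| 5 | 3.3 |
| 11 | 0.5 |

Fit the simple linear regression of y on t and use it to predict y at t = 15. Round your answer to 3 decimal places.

-0.611

n = 4, Σx = 37, Σy = 5.7, Σxy = 29.8, Σx² = 407
Sxx = Σx² − (Σx)²/n = 407 − 342.25 = 64.75
Sxy = Σxy − (Σx)(Σy)/n = 29.8 − 52.725 = -22.925
b = Sxy/Sxx = -22.925/64.75 = -0.354054
a = ȳ − b·x̄ = 1.425 − (-0.354054)·9.25 = 4.7
ŷ(15) = a + b·15 = 4.7 + (-0.354054)·15 = -0.610811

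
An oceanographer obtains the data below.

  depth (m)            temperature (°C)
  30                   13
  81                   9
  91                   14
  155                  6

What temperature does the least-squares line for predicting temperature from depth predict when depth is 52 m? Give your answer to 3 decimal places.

n = 4, Σx = 357, Σy = 42, Σxy = 3323, Σx² = 39767
Sxx = Σx² − (Σx)²/n = 39767 − 31862.25 = 7904.75
Sxy = Σxy − (Σx)(Σy)/n = 3323 − 3748.5 = -425.5
b = Sxy/Sxx = -425.5/7904.75 = -0.053828
a = ȳ − b·x̄ = 10.5 − (-0.053828)·89.25 = 15.304184
ŷ(52) = a + b·52 = 15.304184 + (-0.053828)·52 = 12.505108

12.505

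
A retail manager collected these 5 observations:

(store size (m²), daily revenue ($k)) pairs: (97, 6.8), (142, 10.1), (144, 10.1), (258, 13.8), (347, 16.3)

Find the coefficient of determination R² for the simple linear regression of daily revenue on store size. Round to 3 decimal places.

n = 5, Σx = 988, Σy = 57.1, Σxy = 12764.7, Σx² = 237282, Σy² = 706.39
Sxx = Σx² − (Σx)²/n = 237282 − 195228.8 = 42053.2
Sxy = Σxy − (Σx)(Σy)/n = 12764.7 − 11282.96 = 1481.74
Syy = Σy² − (Σy)²/n = 706.39 − 652.082 = 54.308
R² = Sxy²/(Sxx·Syy) = (1481.74)²/(42053.2·54.308) = 0.961349

0.961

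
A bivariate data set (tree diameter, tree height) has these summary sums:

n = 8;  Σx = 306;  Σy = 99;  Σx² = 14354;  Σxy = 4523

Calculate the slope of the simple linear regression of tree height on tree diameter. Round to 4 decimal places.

Sxx = Σx² − (Σx)²/n = 14354 − 11704.5 = 2649.5
Sxy = Σxy − (Σx)(Σy)/n = 4523 − 3786.75 = 736.25
b = Sxy/Sxx = 736.25/2649.5 = 0.277883

0.2779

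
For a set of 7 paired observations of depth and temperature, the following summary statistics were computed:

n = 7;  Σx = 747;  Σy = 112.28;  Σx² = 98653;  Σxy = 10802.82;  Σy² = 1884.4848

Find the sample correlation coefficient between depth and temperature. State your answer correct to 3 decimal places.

-0.938

Sxx = Σx² − (Σx)²/n = 98653 − 79715.571429 = 18937.428571
Sxy = Σxy − (Σx)(Σy)/n = 10802.82 − 11981.88 = -1179.06
Syy = Σy² − (Σy)²/n = 1884.4848 − 1800.9712 = 83.5136
r = Sxy/√(Sxx·Syy) = -1179.06/√(1581532.834743) = -1179.06/1257.590090 = -0.937555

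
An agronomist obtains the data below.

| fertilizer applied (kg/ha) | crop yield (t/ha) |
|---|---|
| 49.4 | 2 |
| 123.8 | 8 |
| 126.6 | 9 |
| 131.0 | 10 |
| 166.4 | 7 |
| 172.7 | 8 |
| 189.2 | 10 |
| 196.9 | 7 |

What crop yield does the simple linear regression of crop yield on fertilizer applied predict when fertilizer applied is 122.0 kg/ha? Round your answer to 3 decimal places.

n = 8, Σx = 1156, Σy = 61, Σxy = 9355.3, Σx² = 183035.86
Sxx = Σx² − (Σx)²/n = 183035.86 − 167042 = 15993.86
Sxy = Σxy − (Σx)(Σy)/n = 9355.3 − 8814.5 = 540.8
b = Sxy/Sxx = 540.8/15993.86 = 0.033813
a = ȳ − b·x̄ = 7.625 − 0.033813·144.5 = 2.739025
ŷ(122.0) = a + b·122.0 = 2.739025 + 0.033813·122 = 6.864208

6.864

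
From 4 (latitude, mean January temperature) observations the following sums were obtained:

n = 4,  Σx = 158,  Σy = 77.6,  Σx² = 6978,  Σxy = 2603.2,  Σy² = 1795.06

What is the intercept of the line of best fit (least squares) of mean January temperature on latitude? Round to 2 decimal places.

Sxx = Σx² − (Σx)²/n = 6978 − 6241 = 737
Sxy = Σxy − (Σx)(Σy)/n = 2603.2 − 3065.2 = -462
b = Sxy/Sxx = -462/737 = -0.626866
a = ȳ − b·x̄ = 19.4 − (-0.626866)·39.5 = 44.161194

44.16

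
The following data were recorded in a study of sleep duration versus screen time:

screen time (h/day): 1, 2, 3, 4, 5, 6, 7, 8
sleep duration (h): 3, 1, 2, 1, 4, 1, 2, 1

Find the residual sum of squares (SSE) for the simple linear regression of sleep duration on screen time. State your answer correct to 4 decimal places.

n = 8, Σx = 36, Σy = 15, Σxy = 63, Σx² = 204, Σy² = 37
Sxx = Σx² − (Σx)²/n = 204 − 162 = 42
Sxy = Σxy − (Σx)(Σy)/n = 63 − 67.5 = -4.5
Syy = Σy² − (Σy)²/n = 37 − 28.125 = 8.875
b = Sxy/Sxx = -4.5/42 = -0.107143
SSE = Syy − b·Sxy = 8.875 − (-0.107143)·(-4.5) = 8.392857

8.3929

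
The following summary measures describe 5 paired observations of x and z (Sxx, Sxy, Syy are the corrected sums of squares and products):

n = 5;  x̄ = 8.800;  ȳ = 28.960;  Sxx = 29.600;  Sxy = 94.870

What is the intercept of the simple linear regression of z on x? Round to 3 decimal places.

0.755

b = Sxy/Sxx = 94.87/29.6 = 3.205068
a = ȳ − b·x̄ = 28.96 − 3.205068·8.8 = 0.755405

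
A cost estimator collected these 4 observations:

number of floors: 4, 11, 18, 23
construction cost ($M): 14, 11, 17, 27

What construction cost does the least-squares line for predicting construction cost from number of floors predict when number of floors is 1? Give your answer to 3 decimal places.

8.541

n = 4, Σx = 56, Σy = 69, Σxy = 1104, Σx² = 990
Sxx = Σx² − (Σx)²/n = 990 − 784 = 206
Sxy = Σxy − (Σx)(Σy)/n = 1104 − 966 = 138
b = Sxy/Sxx = 138/206 = 0.669903
a = ȳ − b·x̄ = 17.25 − 0.669903·14 = 7.871359
ŷ(1) = a + b·1 = 7.871359 + 0.669903·1 = 8.541262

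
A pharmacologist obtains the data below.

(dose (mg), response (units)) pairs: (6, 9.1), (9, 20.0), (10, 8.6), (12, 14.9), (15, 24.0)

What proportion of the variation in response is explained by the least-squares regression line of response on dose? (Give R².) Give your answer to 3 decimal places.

0.481

n = 5, Σx = 52, Σy = 76.6, Σxy = 859.4, Σx² = 586, Σy² = 1354.78
Sxx = Σx² − (Σx)²/n = 586 − 540.8 = 45.2
Sxy = Σxy − (Σx)(Σy)/n = 859.4 − 796.64 = 62.76
Syy = Σy² − (Σy)²/n = 1354.78 − 1173.512 = 181.268
R² = Sxy²/(Sxx·Syy) = (62.76)²/(45.2·181.268) = 0.480736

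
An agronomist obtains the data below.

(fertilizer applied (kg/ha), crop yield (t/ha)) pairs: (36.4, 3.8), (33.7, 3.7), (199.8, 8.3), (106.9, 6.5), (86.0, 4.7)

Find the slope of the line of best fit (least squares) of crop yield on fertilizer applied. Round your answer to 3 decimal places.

n = 5, Σx = 462.8, Σy = 27, Σxy = 3020.4, Σx² = 61204.3
Sxx = Σx² − (Σx)²/n = 61204.3 − 42836.768 = 18367.532
Sxy = Σxy − (Σx)(Σy)/n = 3020.4 − 2499.12 = 521.28
b = Sxy/Sxx = 521.28/18367.532 = 0.028381

0.028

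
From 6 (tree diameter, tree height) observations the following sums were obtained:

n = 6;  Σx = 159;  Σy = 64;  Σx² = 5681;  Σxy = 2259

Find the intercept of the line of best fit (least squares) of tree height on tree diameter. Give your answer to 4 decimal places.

0.5001

Sxx = Σx² − (Σx)²/n = 5681 − 4213.5 = 1467.5
Sxy = Σxy − (Σx)(Σy)/n = 2259 − 1696 = 563
b = Sxy/Sxx = 563/1467.5 = 0.383646
a = ȳ − b·x̄ = 10.666667 − 0.383646·26.5 = 0.500057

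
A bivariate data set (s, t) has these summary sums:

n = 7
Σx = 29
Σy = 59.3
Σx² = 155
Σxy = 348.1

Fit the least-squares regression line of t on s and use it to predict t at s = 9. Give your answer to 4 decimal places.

22.7443

Sxx = Σx² − (Σx)²/n = 155 − 120.142857 = 34.857143
Sxy = Σxy − (Σx)(Σy)/n = 348.1 − 245.671429 = 102.428571
b = Sxy/Sxx = 102.428571/34.857143 = 2.938525
a = ȳ − b·x̄ = 8.471429 − 2.938525·4.142857 = -3.702459
ŷ(9) = a + b·9 = -3.702459 + 2.938525·9 = 22.744262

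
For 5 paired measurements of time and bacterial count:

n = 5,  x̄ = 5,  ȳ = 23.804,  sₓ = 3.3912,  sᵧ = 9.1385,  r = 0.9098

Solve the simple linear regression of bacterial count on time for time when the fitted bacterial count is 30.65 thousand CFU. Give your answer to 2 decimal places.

b = r · sᵧ/sₓ = 0.9098 · 9.1385/3.3912 = 2.451701
a = ȳ − b·x̄ = 23.804 − 2.451701·5 = 11.545497
Set a + b·x = 30.65: x = (30.65 − 11.545497) / 2.451701 = 7.792347

7.79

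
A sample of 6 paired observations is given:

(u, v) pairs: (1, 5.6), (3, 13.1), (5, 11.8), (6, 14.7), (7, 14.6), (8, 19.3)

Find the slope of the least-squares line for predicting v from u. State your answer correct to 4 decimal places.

n = 6, Σx = 30, Σy = 79.1, Σxy = 448.7, Σx² = 184
Sxx = Σx² − (Σx)²/n = 184 − 150 = 34
Sxy = Σxy − (Σx)(Σy)/n = 448.7 − 395.5 = 53.2
b = Sxy/Sxx = 53.2/34 = 1.564706

1.5647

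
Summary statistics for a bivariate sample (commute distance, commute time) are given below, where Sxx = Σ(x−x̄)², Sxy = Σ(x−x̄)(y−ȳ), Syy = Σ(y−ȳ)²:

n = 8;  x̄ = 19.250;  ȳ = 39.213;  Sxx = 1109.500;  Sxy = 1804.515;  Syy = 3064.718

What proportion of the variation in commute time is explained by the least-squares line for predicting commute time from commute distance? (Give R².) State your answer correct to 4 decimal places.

0.9576

R² = Sxy²/(Sxx·Syy) = (1804.515)²/(1109.5·3064.718) = 0.957642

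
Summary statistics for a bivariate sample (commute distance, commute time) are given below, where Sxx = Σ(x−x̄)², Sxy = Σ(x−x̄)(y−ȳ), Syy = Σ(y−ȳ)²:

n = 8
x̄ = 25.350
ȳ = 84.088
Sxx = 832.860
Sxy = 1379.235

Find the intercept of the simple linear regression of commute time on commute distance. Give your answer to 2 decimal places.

42.11

b = Sxy/Sxx = 1379.235/832.86 = 1.656023
a = ȳ − b·x̄ = 84.088 − 1.656023·25.35 = 42.107827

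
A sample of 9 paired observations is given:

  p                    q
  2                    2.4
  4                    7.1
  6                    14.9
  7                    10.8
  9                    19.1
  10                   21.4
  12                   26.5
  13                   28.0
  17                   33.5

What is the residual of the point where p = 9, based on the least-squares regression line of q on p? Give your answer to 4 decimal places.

0.6721

n = 9, Σx = 80, Σy = 163.7, Σxy = 1835.6, Σx² = 888
Sxx = Σx² − (Σx)²/n = 888 − 711.111111 = 176.888889
Sxy = Σxy − (Σx)(Σy)/n = 1835.6 − 1455.111111 = 380.488889
b = Sxy/Sxx = 380.488889/176.888889 = 2.151005
a = ȳ − b·x̄ = 18.188889 − 2.151005·8.888889 = -0.931156
ŷ(9) = -0.931156 + 2.151005·9 = 18.427889
residual = y − ŷ = 19.1 − 18.427889 = 0.672111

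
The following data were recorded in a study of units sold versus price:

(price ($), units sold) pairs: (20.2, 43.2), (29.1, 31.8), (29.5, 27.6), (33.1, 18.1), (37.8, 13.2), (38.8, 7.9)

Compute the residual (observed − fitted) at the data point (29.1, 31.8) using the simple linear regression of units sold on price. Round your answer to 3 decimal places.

3.810

n = 6, Σx = 188.5, Σy = 141.8, Σxy = 4016.81, Σx² = 6154.99
Sxx = Σx² − (Σx)²/n = 6154.99 − 5922.041667 = 232.948333
Sxy = Σxy − (Σx)(Σy)/n = 4016.81 − 4454.883333 = -438.073333
b = Sxy/Sxx = -438.073333/232.948333 = -1.880560
a = ȳ − b·x̄ = 23.633333 − (-1.880560)·31.416667 = 82.714262
ŷ(29.1) = 82.714262 + (-1.880560)·29.1 = 27.989964
residual = y − ŷ = 31.8 − 27.989964 = 3.810036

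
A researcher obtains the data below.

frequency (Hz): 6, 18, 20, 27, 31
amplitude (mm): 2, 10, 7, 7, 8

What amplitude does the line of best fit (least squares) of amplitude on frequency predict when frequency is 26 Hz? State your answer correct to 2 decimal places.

7.94

n = 5, Σx = 102, Σy = 34, Σxy = 769, Σx² = 2450
Sxx = Σx² − (Σx)²/n = 2450 − 2080.8 = 369.2
Sxy = Σxy − (Σx)(Σy)/n = 769 − 693.6 = 75.4
b = Sxy/Sxx = 75.4/369.2 = 0.204225
a = ȳ − b·x̄ = 6.8 − 0.204225·20.4 = 2.633803
ŷ(26) = a + b·26 = 2.633803 + 0.204225·26 = 7.943662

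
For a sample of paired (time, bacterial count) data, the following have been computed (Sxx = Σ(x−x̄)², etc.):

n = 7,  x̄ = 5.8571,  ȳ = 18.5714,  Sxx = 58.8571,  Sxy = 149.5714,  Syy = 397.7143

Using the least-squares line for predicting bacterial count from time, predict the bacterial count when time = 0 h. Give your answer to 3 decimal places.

b = Sxy/Sxx = 149.5714/58.8571 = 2.541264
a = ȳ − b·x̄ = 18.5714 − 2.541264·5.8571 = 3.686966
ŷ(0) = a + b·0 = 3.686966 + 2.541264·0 = 3.686966

3.687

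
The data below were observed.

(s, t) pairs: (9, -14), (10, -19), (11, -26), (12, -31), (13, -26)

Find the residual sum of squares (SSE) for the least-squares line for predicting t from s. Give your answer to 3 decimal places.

49.200

n = 5, Σx = 55, Σy = -116, Σxy = -1312, Σx² = 615, Σy² = 2870
Sxx = Σx² − (Σx)²/n = 615 − 605 = 10
Sxy = Σxy − (Σx)(Σy)/n = -1312 − (-1276) = -36
Syy = Σy² − (Σy)²/n = 2870 − 2691.2 = 178.8
b = Sxy/Sxx = -36/10 = -3.6
SSE = Syy − b·Sxy = 178.8 − (-3.6)·(-36) = 49.2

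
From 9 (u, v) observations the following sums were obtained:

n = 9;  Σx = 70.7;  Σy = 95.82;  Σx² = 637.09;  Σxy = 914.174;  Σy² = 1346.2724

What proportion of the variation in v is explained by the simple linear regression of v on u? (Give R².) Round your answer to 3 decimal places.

Sxx = Σx² − (Σx)²/n = 637.09 − 555.387778 = 81.702222
Sxy = Σxy − (Σx)(Σy)/n = 914.174 − 752.719333 = 161.454667
Syy = Σy² − (Σy)²/n = 1346.2724 − 1020.1636 = 326.1088
R² = Sxy²/(Sxx·Syy) = (161.454667)²/(81.702222·326.1088) = 0.978374

0.978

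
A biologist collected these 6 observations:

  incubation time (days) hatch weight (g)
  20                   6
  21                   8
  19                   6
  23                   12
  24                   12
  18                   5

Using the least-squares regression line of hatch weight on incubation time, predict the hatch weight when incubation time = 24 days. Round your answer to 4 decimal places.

n = 6, Σx = 125, Σy = 49, Σxy = 1056, Σx² = 2631
Sxx = Σx² − (Σx)²/n = 2631 − 2604.166667 = 26.833333
Sxy = Σxy − (Σx)(Σy)/n = 1056 − 1020.833333 = 35.166667
b = Sxy/Sxx = 35.166667/26.833333 = 1.310559
a = ȳ − b·x̄ = 8.166667 − 1.310559·20.833333 = -19.136646
ŷ(24) = a + b·24 = -19.136646 + 1.310559·24 = 12.316770

12.3168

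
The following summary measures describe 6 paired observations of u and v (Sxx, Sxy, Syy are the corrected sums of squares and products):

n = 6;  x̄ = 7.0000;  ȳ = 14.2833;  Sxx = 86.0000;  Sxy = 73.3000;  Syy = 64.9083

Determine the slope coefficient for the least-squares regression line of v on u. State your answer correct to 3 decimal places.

0.852

b = Sxy/Sxx = 73.3/86 = 0.852326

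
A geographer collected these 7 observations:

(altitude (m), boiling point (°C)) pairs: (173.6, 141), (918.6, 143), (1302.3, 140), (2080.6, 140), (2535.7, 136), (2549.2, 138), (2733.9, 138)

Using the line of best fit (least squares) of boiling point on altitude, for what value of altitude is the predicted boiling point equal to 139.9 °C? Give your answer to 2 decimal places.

1505.98

n = 7, Σx = 12293.9, Σy = 976, Σxy = 1703366.4, Σx² = 27301248.91
Sxx = Σx² − (Σx)²/n = 27301248.91 − 21591425.315714 = 5709823.594286
Sxy = Σxy − (Σx)(Σy)/n = 1703366.4 − 1714120.914286 = -10754.514286
b = Sxy/Sxx = -10754.514286/5709823.594286 = -0.001884
a = ȳ − b·x̄ = 139.428571 − (-0.001884)·1756.271429 = 142.736528
Set a + b·x = 139.9: x = (139.9 − 142.736528) / (-0.001884) = 1505.978955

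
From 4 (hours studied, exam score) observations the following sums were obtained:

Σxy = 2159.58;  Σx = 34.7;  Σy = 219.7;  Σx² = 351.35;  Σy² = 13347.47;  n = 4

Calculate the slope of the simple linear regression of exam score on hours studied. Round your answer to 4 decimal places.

Sxx = Σx² − (Σx)²/n = 351.35 − 301.0225 = 50.3275
Sxy = Σxy − (Σx)(Σy)/n = 2159.58 − 1905.8975 = 253.6825
b = Sxy/Sxx = 253.6825/50.3275 = 5.040634

5.0406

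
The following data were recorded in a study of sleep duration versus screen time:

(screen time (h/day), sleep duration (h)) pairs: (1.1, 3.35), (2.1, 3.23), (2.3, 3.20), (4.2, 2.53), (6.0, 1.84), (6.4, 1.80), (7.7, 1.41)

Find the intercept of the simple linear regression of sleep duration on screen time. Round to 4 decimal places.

n = 7, Σx = 29.8, Σy = 17.36, Σxy = 61.871, Σx² = 164.8
Sxx = Σx² − (Σx)²/n = 164.8 − 126.862857 = 37.937143
Sxy = Σxy − (Σx)(Σy)/n = 61.871 − 73.904 = -12.033
b = Sxy/Sxx = -12.033/37.937143 = -0.317183
a = ȳ − b·x̄ = 2.48 − (-0.317183)·4.257143 = 3.830291

3.8303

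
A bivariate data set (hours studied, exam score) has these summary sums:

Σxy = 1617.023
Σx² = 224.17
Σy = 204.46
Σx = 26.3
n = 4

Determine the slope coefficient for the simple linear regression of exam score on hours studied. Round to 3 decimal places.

5.321

Sxx = Σx² − (Σx)²/n = 224.17 − 172.9225 = 51.2475
Sxy = Σxy − (Σx)(Σy)/n = 1617.023 − 1344.3245 = 272.6985
b = Sxy/Sxx = 272.6985/51.2475 = 5.321206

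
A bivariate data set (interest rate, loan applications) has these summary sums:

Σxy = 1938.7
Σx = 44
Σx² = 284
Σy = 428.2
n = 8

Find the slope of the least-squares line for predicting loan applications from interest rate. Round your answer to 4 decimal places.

-9.9143

Sxx = Σx² − (Σx)²/n = 284 − 242 = 42
Sxy = Σxy − (Σx)(Σy)/n = 1938.7 − 2355.1 = -416.4
b = Sxy/Sxx = -416.4/42 = -9.914286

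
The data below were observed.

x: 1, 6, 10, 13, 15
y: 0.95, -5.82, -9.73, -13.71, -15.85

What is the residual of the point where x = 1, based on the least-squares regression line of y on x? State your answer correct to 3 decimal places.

n = 5, Σx = 45, Σy = -44.16, Σxy = -547.25, Σx² = 531
Sxx = Σx² − (Σx)²/n = 531 − 405 = 126
Sxy = Σxy − (Σx)(Σy)/n = -547.25 − (-397.44) = -149.81
b = Sxy/Sxx = -149.81/126 = -1.188968
a = ȳ − b·x̄ = -8.832 − (-1.188968)·9 = 1.868714
ŷ(1) = 1.868714 + (-1.188968)·1 = 0.679746
residual = y − ŷ = 0.95 − 0.679746 = 0.270254

0.270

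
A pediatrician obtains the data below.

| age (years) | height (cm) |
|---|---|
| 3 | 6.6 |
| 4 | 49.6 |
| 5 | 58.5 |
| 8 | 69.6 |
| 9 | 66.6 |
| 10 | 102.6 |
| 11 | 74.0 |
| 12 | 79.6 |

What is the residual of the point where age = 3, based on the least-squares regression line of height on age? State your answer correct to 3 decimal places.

-24.997

n = 8, Σx = 62, Σy = 507.1, Σxy = 4462.1, Σx² = 560
Sxx = Σx² − (Σx)²/n = 560 − 480.5 = 79.5
Sxy = Σxy − (Σx)(Σy)/n = 4462.1 − 3930.025 = 532.075
b = Sxy/Sxx = 532.075/79.5 = 6.692767
a = ȳ − b·x̄ = 63.3875 − 6.692767·7.75 = 11.518553
ŷ(3) = 11.518553 + 6.692767·3 = 31.596855
residual = y − ŷ = 6.6 − 31.596855 = -24.996855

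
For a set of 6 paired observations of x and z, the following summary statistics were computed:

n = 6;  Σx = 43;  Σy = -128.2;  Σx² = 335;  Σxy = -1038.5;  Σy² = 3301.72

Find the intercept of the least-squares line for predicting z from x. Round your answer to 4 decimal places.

10.6118

Sxx = Σx² − (Σx)²/n = 335 − 308.166667 = 26.833333
Sxy = Σxy − (Σx)(Σy)/n = -1038.5 − (-918.766667) = -119.733333
b = Sxy/Sxx = -119.733333/26.833333 = -4.462112
a = ȳ − b·x̄ = -21.366667 − (-4.462112)·7.166667 = 10.611801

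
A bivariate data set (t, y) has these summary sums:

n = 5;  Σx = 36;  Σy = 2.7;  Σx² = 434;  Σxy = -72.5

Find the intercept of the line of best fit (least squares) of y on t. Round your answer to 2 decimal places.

4.33

Sxx = Σx² − (Σx)²/n = 434 − 259.2 = 174.8
Sxy = Σxy − (Σx)(Σy)/n = -72.5 − 19.44 = -91.94
b = Sxy/Sxx = -91.94/174.8 = -0.525973
a = ȳ − b·x̄ = 0.54 − (-0.525973)·7.2 = 4.327002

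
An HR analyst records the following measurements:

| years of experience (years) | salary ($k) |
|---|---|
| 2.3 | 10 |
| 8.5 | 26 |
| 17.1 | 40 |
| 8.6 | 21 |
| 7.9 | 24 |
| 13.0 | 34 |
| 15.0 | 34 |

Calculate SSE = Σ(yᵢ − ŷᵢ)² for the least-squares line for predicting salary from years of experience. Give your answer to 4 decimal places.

n = 7, Σx = 72.4, Σy = 189, Σxy = 2250.2, Σx² = 900.32, Σy² = 5705
Sxx = Σx² − (Σx)²/n = 900.32 − 748.822857 = 151.497143
Sxy = Σxy − (Σx)(Σy)/n = 2250.2 − 1954.8 = 295.4
Syy = Σy² − (Σy)²/n = 5705 − 5103 = 602
b = Sxy/Sxx = 295.4/151.497143 = 1.949872
SSE = Syy − b·Sxy = 602 − 1.949872·295.4 = 26.007883

26.0079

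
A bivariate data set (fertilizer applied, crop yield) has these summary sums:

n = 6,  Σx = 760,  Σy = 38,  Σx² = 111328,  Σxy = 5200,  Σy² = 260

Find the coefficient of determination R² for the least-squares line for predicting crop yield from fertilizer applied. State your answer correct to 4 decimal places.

0.5135

Sxx = Σx² − (Σx)²/n = 111328 − 96266.666667 = 15061.333333
Sxy = Σxy − (Σx)(Σy)/n = 5200 − 4813.333333 = 386.666667
Syy = Σy² − (Σy)²/n = 260 − 240.666667 = 19.333333
R² = Sxy²/(Sxx·Syy) = (386.666667)²/(15061.333333·19.333333) = 0.513456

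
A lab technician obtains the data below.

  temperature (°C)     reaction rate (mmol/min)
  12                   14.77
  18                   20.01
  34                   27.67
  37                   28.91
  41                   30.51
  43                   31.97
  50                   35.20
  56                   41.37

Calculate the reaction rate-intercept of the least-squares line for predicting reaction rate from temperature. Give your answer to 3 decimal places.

8.716

n = 8, Σx = 291, Σy = 230.41, Σxy = 9250.21, Σx² = 12159
Sxx = Σx² − (Σx)²/n = 12159 − 10585.125 = 1573.875
Sxy = Σxy − (Σx)(Σy)/n = 9250.21 − 8381.16375 = 869.04625
b = Sxy/Sxx = 869.04625/1573.875 = 0.552170
a = ȳ − b·x̄ = 28.80125 − 0.552170·36.375 = 8.716073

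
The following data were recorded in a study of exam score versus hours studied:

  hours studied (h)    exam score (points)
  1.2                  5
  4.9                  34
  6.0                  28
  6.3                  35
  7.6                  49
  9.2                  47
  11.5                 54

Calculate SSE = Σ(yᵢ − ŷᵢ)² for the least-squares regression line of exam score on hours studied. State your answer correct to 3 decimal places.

189.131

n = 7, Σx = 46.7, Σy = 252, Σxy = 1986.9, Σx² = 375.79, Σy² = 10716
Sxx = Σx² − (Σx)²/n = 375.79 − 311.555714 = 64.234286
Sxy = Σxy − (Σx)(Σy)/n = 1986.9 − 1681.2 = 305.7
Syy = Σy² − (Σy)²/n = 10716 − 9072 = 1644
b = Sxy/Sxx = 305.7/64.234286 = 4.759141
SSE = Syy − b·Sxy = 1644 − 4.759141·305.7 = 189.130705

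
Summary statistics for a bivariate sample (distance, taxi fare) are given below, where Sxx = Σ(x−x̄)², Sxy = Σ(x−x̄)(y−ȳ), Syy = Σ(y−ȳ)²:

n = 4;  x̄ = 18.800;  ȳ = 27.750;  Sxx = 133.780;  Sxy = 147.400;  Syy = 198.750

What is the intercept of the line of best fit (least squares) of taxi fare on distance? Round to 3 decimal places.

b = Sxy/Sxx = 147.4/133.78 = 1.101809
a = ȳ − b·x̄ = 27.75 − 1.101809·18.8 = 7.035992

7.036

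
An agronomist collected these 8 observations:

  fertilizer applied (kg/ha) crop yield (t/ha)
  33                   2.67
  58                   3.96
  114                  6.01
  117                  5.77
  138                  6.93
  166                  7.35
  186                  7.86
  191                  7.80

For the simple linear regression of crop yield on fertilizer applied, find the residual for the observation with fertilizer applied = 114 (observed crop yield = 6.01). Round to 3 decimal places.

0.333

n = 8, Σx = 1003, Σy = 48.35, Σxy = 6806.22, Σx² = 148815
Sxx = Σx² − (Σx)²/n = 148815 − 125751.125 = 23063.875
Sxy = Σxy − (Σx)(Σy)/n = 6806.22 − 6061.88125 = 744.33875
b = Sxy/Sxx = 744.33875/23063.875 = 0.032273
a = ȳ − b·x̄ = 6.04375 − 0.032273·125.375 = 1.997532
ŷ(114) = 1.997532 + 0.032273·114 = 5.676645
residual = y − ŷ = 6.01 − 5.676645 = 0.333355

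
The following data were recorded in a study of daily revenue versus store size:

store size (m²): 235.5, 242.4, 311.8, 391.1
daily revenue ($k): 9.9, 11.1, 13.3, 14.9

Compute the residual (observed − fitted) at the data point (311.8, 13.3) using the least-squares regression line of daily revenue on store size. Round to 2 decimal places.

0.50

n = 4, Σx = 1180.8, Σy = 49.2, Σxy = 14996.42, Σx² = 364396.46
Sxx = Σx² − (Σx)²/n = 364396.46 − 348572.16 = 15824.3
Sxy = Σxy − (Σx)(Σy)/n = 14996.42 − 14523.84 = 472.58
b = Sxy/Sxx = 472.58/15824.3 = 0.029864
a = ȳ − b·x̄ = 12.3 − 0.029864·295.2 = 3.484089
ŷ(311.8) = 3.484089 + 0.029864·311.8 = 12.795746
residual = y − ŷ = 13.3 − 12.795746 = 0.504254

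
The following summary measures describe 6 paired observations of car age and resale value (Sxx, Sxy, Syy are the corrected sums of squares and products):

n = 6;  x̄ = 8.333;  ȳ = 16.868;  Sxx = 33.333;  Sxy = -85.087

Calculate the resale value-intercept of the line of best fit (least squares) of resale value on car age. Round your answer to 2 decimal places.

b = Sxy/Sxx = -85.087/33.333 = -2.552636
a = ȳ − b·x̄ = 16.868 − (-2.552636)·8.333 = 38.139112

38.14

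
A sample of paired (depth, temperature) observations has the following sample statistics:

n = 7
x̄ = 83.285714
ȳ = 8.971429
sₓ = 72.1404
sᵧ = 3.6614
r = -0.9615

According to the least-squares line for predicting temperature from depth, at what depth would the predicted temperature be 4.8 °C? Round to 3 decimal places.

b = r · sᵧ/sₓ = -0.9615 · 3.6614/72.1404 = -0.048800
a = ȳ − b·x̄ = 8.971429 − (-0.048800)·83.285714 = 13.035754
Set a + b·x = 4.8: x = (4.8 − 13.035754) / (-0.048800) = 168.766191

168.766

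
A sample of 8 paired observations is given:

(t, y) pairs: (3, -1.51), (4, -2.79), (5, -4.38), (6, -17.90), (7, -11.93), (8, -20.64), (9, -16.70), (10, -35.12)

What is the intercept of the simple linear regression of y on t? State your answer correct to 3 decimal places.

13.029

n = 8, Σx = 52, Σy = -110.97, Σxy = -895.12, Σx² = 380
Sxx = Σx² − (Σx)²/n = 380 − 338 = 42
Sxy = Σxy − (Σx)(Σy)/n = -895.12 − (-721.305) = -173.815
b = Sxy/Sxx = -173.815/42 = -4.138452
a = ȳ − b·x̄ = -13.87125 − (-4.138452)·6.5 = 13.028690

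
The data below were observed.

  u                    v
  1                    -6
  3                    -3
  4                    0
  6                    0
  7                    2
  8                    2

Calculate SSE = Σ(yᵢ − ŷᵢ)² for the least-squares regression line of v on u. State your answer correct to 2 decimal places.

n = 6, Σx = 29, Σy = -5, Σxy = 15, Σx² = 175, Σy² = 53
Sxx = Σx² − (Σx)²/n = 175 − 140.166667 = 34.833333
Sxy = Σxy − (Σx)(Σy)/n = 15 − (-24.166667) = 39.166667
Syy = Σy² − (Σy)²/n = 53 − 4.166667 = 48.833333
b = Sxy/Sxx = 39.166667/34.833333 = 1.124402
SSE = Syy − b·Sxy = 48.833333 − 1.124402·39.166667 = 4.794258

4.79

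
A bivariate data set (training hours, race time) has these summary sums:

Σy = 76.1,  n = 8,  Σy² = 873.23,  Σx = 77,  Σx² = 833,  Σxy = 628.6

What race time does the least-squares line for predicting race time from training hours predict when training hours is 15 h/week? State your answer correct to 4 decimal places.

3.4362

Sxx = Σx² − (Σx)²/n = 833 − 741.125 = 91.875
Sxy = Σxy − (Σx)(Σy)/n = 628.6 − 732.4625 = -103.8625
b = Sxy/Sxx = -103.8625/91.875 = -1.130476
a = ȳ − b·x̄ = 9.5125 − (-1.130476)·9.625 = 20.393333
ŷ(15) = a + b·15 = 20.393333 + (-1.130476)·15 = 3.436190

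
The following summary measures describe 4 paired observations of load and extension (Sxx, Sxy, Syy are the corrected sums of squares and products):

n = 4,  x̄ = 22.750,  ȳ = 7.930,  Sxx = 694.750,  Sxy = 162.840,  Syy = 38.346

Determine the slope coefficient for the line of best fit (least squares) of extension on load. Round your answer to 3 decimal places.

0.234

b = Sxy/Sxx = 162.84/694.75 = 0.234386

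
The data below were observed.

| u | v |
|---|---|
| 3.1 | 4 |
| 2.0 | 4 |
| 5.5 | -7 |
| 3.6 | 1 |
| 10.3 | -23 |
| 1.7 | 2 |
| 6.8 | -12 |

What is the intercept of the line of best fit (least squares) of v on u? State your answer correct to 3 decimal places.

n = 7, Σx = 33, Σy = -31, Σxy = -329.6, Σx² = 212.04
Sxx = Σx² − (Σx)²/n = 212.04 − 155.571429 = 56.468571
Sxy = Σxy − (Σx)(Σy)/n = -329.6 − (-146.142857) = -183.457143
b = Sxy/Sxx = -183.457143/56.468571 = -3.248836
a = ȳ − b·x̄ = -4.428571 − (-3.248836)·4.714286 = 10.887371

10.887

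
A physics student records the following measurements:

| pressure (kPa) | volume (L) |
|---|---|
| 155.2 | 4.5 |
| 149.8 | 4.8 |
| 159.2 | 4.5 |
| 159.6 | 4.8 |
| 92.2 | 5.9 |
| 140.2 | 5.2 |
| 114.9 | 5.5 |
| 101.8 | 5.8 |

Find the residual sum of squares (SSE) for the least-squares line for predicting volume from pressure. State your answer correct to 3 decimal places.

0.134

n = 8, Σx = 1072.9, Σy = 41, Σxy = 5395.33, Σx² = 149066.01, Σy² = 212.32
Sxx = Σx² − (Σx)²/n = 149066.01 − 143889.30125 = 5176.70875
Sxy = Σxy − (Σx)(Σy)/n = 5395.33 − 5498.6125 = -103.2825
Syy = Σy² − (Σy)²/n = 212.32 − 210.125 = 2.195
b = Sxy/Sxx = -103.2825/5176.70875 = -0.019951
SSE = Syy − b·Sxy = 2.195 − (-0.019951)·(-103.2825) = 0.134371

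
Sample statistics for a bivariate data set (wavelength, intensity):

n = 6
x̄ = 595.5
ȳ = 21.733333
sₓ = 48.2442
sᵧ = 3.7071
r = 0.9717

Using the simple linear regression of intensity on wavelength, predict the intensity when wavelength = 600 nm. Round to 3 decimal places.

b = r · sᵧ/sₓ = 0.9717 · 3.7071/48.2442 = 0.074666
a = ȳ − b·x̄ = 21.733333 − 0.074666·595.5 = -22.730117
ŷ(600) = a + b·600 = -22.730117 + 0.074666·600 = 22.069329

22.069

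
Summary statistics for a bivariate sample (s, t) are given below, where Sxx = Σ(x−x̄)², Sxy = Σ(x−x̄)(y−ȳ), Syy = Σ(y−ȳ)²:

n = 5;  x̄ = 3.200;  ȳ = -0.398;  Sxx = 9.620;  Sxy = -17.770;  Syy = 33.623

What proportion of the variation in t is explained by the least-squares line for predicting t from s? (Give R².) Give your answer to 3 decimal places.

0.976

R² = Sxy²/(Sxx·Syy) = (-17.77)²/(9.62·33.623) = 0.976255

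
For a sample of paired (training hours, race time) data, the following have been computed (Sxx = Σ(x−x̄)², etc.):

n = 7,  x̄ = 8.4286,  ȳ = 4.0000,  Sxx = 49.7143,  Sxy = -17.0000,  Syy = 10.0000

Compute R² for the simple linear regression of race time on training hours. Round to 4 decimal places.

0.5813

R² = Sxy²/(Sxx·Syy) = (-17)²/(49.7143·10) = 0.581322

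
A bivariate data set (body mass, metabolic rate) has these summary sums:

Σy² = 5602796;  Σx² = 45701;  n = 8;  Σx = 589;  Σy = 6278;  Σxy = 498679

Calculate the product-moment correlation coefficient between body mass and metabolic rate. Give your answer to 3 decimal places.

0.917

Sxx = Σx² − (Σx)²/n = 45701 − 43365.125 = 2335.875
Sxy = Σxy − (Σx)(Σy)/n = 498679 − 462217.75 = 36461.25
Syy = Σy² − (Σy)²/n = 5602796 − 4926660.5 = 676135.5
r = Sxy/√(Sxx·Syy) = 36461.25/√(1579368011.0625) = 36461.25/39741.263330 = 0.917466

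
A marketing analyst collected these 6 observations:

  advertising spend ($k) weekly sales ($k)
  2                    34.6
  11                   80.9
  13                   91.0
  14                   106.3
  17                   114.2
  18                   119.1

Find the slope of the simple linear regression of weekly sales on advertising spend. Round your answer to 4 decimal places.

n = 6, Σx = 75, Σy = 546.1, Σxy = 7715.5, Σx² = 1103
Sxx = Σx² − (Σx)²/n = 1103 − 937.5 = 165.5
Sxy = Σxy − (Σx)(Σy)/n = 7715.5 − 6826.25 = 889.25
b = Sxy/Sxx = 889.25/165.5 = 5.373112

5.3731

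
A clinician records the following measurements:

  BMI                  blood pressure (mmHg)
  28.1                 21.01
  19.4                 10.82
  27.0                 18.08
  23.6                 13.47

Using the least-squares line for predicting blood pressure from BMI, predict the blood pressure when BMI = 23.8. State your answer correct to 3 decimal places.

n = 4, Σx = 98.1, Σy = 63.38, Σxy = 1606.341, Σx² = 2451.93
Sxx = Σx² − (Σx)²/n = 2451.93 − 2405.9025 = 46.0275
Sxy = Σxy − (Σx)(Σy)/n = 1606.341 − 1554.3945 = 51.9465
b = Sxy/Sxx = 51.9465/46.0275 = 1.128597
a = ȳ − b·x̄ = 15.845 − 1.128597·24.525 = -11.833842
ŷ(23.8) = a + b·23.8 = -11.833842 + 1.128597·23.8 = 15.026767

15.027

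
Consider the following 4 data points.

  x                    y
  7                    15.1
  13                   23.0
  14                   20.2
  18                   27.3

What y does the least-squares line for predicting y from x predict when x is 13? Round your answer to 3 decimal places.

21.400

n = 4, Σx = 52, Σy = 85.6, Σxy = 1178.9, Σx² = 738
Sxx = Σx² − (Σx)²/n = 738 − 676 = 62
Sxy = Σxy − (Σx)(Σy)/n = 1178.9 − 1112.8 = 66.1
b = Sxy/Sxx = 66.1/62 = 1.066129
a = ȳ − b·x̄ = 21.4 − 1.066129·13 = 7.540323
ŷ(13) = a + b·13 = 7.540323 + 1.066129·13 = 21.4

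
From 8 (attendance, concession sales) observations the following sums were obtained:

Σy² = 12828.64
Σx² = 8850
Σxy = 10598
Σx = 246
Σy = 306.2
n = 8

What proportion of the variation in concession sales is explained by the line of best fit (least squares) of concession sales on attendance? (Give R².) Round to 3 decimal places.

Sxx = Σx² − (Σx)²/n = 8850 − 7564.5 = 1285.5
Sxy = Σxy − (Σx)(Σy)/n = 10598 − 9415.65 = 1182.35
Syy = Σy² − (Σy)²/n = 12828.64 − 11719.805 = 1108.835
R² = Sxy²/(Sxx·Syy) = (1182.35)²/(1285.5·1108.835) = 0.980738

0.981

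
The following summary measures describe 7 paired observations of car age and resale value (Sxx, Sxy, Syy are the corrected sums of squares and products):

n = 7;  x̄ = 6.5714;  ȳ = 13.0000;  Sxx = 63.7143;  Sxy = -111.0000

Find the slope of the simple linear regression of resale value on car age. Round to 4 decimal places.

-1.7422

b = Sxy/Sxx = -111/63.7143 = -1.742152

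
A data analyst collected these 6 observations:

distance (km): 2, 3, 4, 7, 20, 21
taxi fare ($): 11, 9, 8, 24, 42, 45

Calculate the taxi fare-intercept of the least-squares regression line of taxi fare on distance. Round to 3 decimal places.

5.211

n = 6, Σx = 57, Σy = 139, Σxy = 2034, Σx² = 919
Sxx = Σx² − (Σx)²/n = 919 − 541.5 = 377.5
Sxy = Σxy − (Σx)(Σy)/n = 2034 − 1320.5 = 713.5
b = Sxy/Sxx = 713.5/377.5 = 1.890066
a = ȳ − b·x̄ = 23.166667 − 1.890066·9.5 = 5.211038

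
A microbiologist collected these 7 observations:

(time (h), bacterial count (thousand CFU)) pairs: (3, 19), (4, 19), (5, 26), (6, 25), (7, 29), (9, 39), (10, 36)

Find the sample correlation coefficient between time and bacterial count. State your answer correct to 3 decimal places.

n = 7, Σx = 44, Σy = 193, Σxy = 1327, Σx² = 316, Σy² = 5681
Sxx = Σx² − (Σx)²/n = 316 − 276.571429 = 39.428571
Sxy = Σxy − (Σx)(Σy)/n = 1327 − 1213.142857 = 113.857143
Syy = Σy² − (Σy)²/n = 5681 − 5321.285714 = 359.714286
r = Sxy/√(Sxx·Syy) = 113.857143/√(14183.020408) = 113.857143/119.092487 = 0.956040

0.956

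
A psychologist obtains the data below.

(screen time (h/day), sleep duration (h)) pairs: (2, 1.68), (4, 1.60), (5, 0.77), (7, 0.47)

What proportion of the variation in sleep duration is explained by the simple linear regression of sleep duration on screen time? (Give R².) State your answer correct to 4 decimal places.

0.8362

n = 4, Σx = 18, Σy = 4.52, Σxy = 16.9, Σx² = 94, Σy² = 6.1962
Sxx = Σx² − (Σx)²/n = 94 − 81 = 13
Sxy = Σxy − (Σx)(Σy)/n = 16.9 − 20.34 = -3.44
Syy = Σy² − (Σy)²/n = 6.1962 − 5.1076 = 1.0886
R² = Sxy²/(Sxx·Syy) = (-3.44)²/(13·1.0886) = 0.836190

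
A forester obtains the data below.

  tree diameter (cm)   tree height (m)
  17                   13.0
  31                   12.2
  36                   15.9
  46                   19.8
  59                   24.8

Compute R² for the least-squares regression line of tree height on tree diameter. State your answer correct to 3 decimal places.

0.862

n = 5, Σx = 189, Σy = 85.7, Σxy = 3545.6, Σx² = 8143, Σy² = 1577.73
Sxx = Σx² − (Σx)²/n = 8143 − 7144.2 = 998.8
Sxy = Σxy − (Σx)(Σy)/n = 3545.6 − 3239.46 = 306.14
Syy = Σy² − (Σy)²/n = 1577.73 − 1468.898 = 108.832
R² = Sxy²/(Sxx·Syy) = (306.14)²/(998.8·108.832) = 0.862194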